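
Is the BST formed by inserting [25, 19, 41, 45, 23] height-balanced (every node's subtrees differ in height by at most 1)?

Tree (level-order array): [25, 19, 41, None, 23, None, 45]
Definition: a tree is height-balanced if, at every node, |h(left) - h(right)| <= 1 (empty subtree has height -1).
Bottom-up per-node check:
  node 23: h_left=-1, h_right=-1, diff=0 [OK], height=0
  node 19: h_left=-1, h_right=0, diff=1 [OK], height=1
  node 45: h_left=-1, h_right=-1, diff=0 [OK], height=0
  node 41: h_left=-1, h_right=0, diff=1 [OK], height=1
  node 25: h_left=1, h_right=1, diff=0 [OK], height=2
All nodes satisfy the balance condition.
Result: Balanced


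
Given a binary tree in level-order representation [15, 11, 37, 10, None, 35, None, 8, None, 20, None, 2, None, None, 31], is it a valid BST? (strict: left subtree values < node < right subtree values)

Level-order array: [15, 11, 37, 10, None, 35, None, 8, None, 20, None, 2, None, None, 31]
Validate using subtree bounds (lo, hi): at each node, require lo < value < hi,
then recurse left with hi=value and right with lo=value.
Preorder trace (stopping at first violation):
  at node 15 with bounds (-inf, +inf): OK
  at node 11 with bounds (-inf, 15): OK
  at node 10 with bounds (-inf, 11): OK
  at node 8 with bounds (-inf, 10): OK
  at node 2 with bounds (-inf, 8): OK
  at node 37 with bounds (15, +inf): OK
  at node 35 with bounds (15, 37): OK
  at node 20 with bounds (15, 35): OK
  at node 31 with bounds (20, 35): OK
No violation found at any node.
Result: Valid BST


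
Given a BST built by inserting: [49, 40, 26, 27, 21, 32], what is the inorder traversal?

Tree insertion order: [49, 40, 26, 27, 21, 32]
Tree (level-order array): [49, 40, None, 26, None, 21, 27, None, None, None, 32]
Inorder traversal: [21, 26, 27, 32, 40, 49]


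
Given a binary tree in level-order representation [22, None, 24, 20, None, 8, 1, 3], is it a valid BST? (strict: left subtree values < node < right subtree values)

Level-order array: [22, None, 24, 20, None, 8, 1, 3]
Validate using subtree bounds (lo, hi): at each node, require lo < value < hi,
then recurse left with hi=value and right with lo=value.
Preorder trace (stopping at first violation):
  at node 22 with bounds (-inf, +inf): OK
  at node 24 with bounds (22, +inf): OK
  at node 20 with bounds (22, 24): VIOLATION
Node 20 violates its bound: not (22 < 20 < 24).
Result: Not a valid BST


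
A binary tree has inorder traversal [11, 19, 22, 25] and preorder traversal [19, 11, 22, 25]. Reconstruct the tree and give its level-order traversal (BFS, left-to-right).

Inorder:  [11, 19, 22, 25]
Preorder: [19, 11, 22, 25]
Algorithm: preorder visits root first, so consume preorder in order;
for each root, split the current inorder slice at that value into
left-subtree inorder and right-subtree inorder, then recurse.
Recursive splits:
  root=19; inorder splits into left=[11], right=[22, 25]
  root=11; inorder splits into left=[], right=[]
  root=22; inorder splits into left=[], right=[25]
  root=25; inorder splits into left=[], right=[]
Reconstructed level-order: [19, 11, 22, 25]


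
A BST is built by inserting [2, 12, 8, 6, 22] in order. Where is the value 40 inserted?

Starting tree (level order): [2, None, 12, 8, 22, 6]
Insertion path: 2 -> 12 -> 22
Result: insert 40 as right child of 22
Final tree (level order): [2, None, 12, 8, 22, 6, None, None, 40]


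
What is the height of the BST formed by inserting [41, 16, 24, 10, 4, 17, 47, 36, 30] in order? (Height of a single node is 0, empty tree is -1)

Insertion order: [41, 16, 24, 10, 4, 17, 47, 36, 30]
Tree (level-order array): [41, 16, 47, 10, 24, None, None, 4, None, 17, 36, None, None, None, None, 30]
Compute height bottom-up (empty subtree = -1):
  height(4) = 1 + max(-1, -1) = 0
  height(10) = 1 + max(0, -1) = 1
  height(17) = 1 + max(-1, -1) = 0
  height(30) = 1 + max(-1, -1) = 0
  height(36) = 1 + max(0, -1) = 1
  height(24) = 1 + max(0, 1) = 2
  height(16) = 1 + max(1, 2) = 3
  height(47) = 1 + max(-1, -1) = 0
  height(41) = 1 + max(3, 0) = 4
Height = 4


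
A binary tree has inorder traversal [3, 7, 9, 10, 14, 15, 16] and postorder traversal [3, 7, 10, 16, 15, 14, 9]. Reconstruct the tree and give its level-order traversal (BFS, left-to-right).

Inorder:   [3, 7, 9, 10, 14, 15, 16]
Postorder: [3, 7, 10, 16, 15, 14, 9]
Algorithm: postorder visits root last, so walk postorder right-to-left;
each value is the root of the current inorder slice — split it at that
value, recurse on the right subtree first, then the left.
Recursive splits:
  root=9; inorder splits into left=[3, 7], right=[10, 14, 15, 16]
  root=14; inorder splits into left=[10], right=[15, 16]
  root=15; inorder splits into left=[], right=[16]
  root=16; inorder splits into left=[], right=[]
  root=10; inorder splits into left=[], right=[]
  root=7; inorder splits into left=[3], right=[]
  root=3; inorder splits into left=[], right=[]
Reconstructed level-order: [9, 7, 14, 3, 10, 15, 16]


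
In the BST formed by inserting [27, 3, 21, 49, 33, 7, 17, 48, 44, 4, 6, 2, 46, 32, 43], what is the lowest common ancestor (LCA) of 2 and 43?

Tree insertion order: [27, 3, 21, 49, 33, 7, 17, 48, 44, 4, 6, 2, 46, 32, 43]
Tree (level-order array): [27, 3, 49, 2, 21, 33, None, None, None, 7, None, 32, 48, 4, 17, None, None, 44, None, None, 6, None, None, 43, 46]
In a BST, the LCA of p=2, q=43 is the first node v on the
root-to-leaf path with p <= v <= q (go left if both < v, right if both > v).
Walk from root:
  at 27: 2 <= 27 <= 43, this is the LCA
LCA = 27


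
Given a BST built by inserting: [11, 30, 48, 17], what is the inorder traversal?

Tree insertion order: [11, 30, 48, 17]
Tree (level-order array): [11, None, 30, 17, 48]
Inorder traversal: [11, 17, 30, 48]


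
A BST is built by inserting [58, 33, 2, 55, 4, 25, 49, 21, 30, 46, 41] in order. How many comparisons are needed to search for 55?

Search path for 55: 58 -> 33 -> 55
Found: True
Comparisons: 3


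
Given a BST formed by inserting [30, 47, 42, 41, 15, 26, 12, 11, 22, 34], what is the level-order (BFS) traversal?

Tree insertion order: [30, 47, 42, 41, 15, 26, 12, 11, 22, 34]
Tree (level-order array): [30, 15, 47, 12, 26, 42, None, 11, None, 22, None, 41, None, None, None, None, None, 34]
BFS from the root, enqueuing left then right child of each popped node:
  queue [30] -> pop 30, enqueue [15, 47], visited so far: [30]
  queue [15, 47] -> pop 15, enqueue [12, 26], visited so far: [30, 15]
  queue [47, 12, 26] -> pop 47, enqueue [42], visited so far: [30, 15, 47]
  queue [12, 26, 42] -> pop 12, enqueue [11], visited so far: [30, 15, 47, 12]
  queue [26, 42, 11] -> pop 26, enqueue [22], visited so far: [30, 15, 47, 12, 26]
  queue [42, 11, 22] -> pop 42, enqueue [41], visited so far: [30, 15, 47, 12, 26, 42]
  queue [11, 22, 41] -> pop 11, enqueue [none], visited so far: [30, 15, 47, 12, 26, 42, 11]
  queue [22, 41] -> pop 22, enqueue [none], visited so far: [30, 15, 47, 12, 26, 42, 11, 22]
  queue [41] -> pop 41, enqueue [34], visited so far: [30, 15, 47, 12, 26, 42, 11, 22, 41]
  queue [34] -> pop 34, enqueue [none], visited so far: [30, 15, 47, 12, 26, 42, 11, 22, 41, 34]
Result: [30, 15, 47, 12, 26, 42, 11, 22, 41, 34]


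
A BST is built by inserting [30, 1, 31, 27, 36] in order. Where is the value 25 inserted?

Starting tree (level order): [30, 1, 31, None, 27, None, 36]
Insertion path: 30 -> 1 -> 27
Result: insert 25 as left child of 27
Final tree (level order): [30, 1, 31, None, 27, None, 36, 25]


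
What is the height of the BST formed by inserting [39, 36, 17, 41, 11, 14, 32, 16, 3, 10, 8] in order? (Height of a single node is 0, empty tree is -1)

Insertion order: [39, 36, 17, 41, 11, 14, 32, 16, 3, 10, 8]
Tree (level-order array): [39, 36, 41, 17, None, None, None, 11, 32, 3, 14, None, None, None, 10, None, 16, 8]
Compute height bottom-up (empty subtree = -1):
  height(8) = 1 + max(-1, -1) = 0
  height(10) = 1 + max(0, -1) = 1
  height(3) = 1 + max(-1, 1) = 2
  height(16) = 1 + max(-1, -1) = 0
  height(14) = 1 + max(-1, 0) = 1
  height(11) = 1 + max(2, 1) = 3
  height(32) = 1 + max(-1, -1) = 0
  height(17) = 1 + max(3, 0) = 4
  height(36) = 1 + max(4, -1) = 5
  height(41) = 1 + max(-1, -1) = 0
  height(39) = 1 + max(5, 0) = 6
Height = 6


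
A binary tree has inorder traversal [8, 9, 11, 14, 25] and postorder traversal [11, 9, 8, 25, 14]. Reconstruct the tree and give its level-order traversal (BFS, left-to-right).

Inorder:   [8, 9, 11, 14, 25]
Postorder: [11, 9, 8, 25, 14]
Algorithm: postorder visits root last, so walk postorder right-to-left;
each value is the root of the current inorder slice — split it at that
value, recurse on the right subtree first, then the left.
Recursive splits:
  root=14; inorder splits into left=[8, 9, 11], right=[25]
  root=25; inorder splits into left=[], right=[]
  root=8; inorder splits into left=[], right=[9, 11]
  root=9; inorder splits into left=[], right=[11]
  root=11; inorder splits into left=[], right=[]
Reconstructed level-order: [14, 8, 25, 9, 11]


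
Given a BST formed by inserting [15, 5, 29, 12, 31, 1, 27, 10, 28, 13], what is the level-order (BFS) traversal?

Tree insertion order: [15, 5, 29, 12, 31, 1, 27, 10, 28, 13]
Tree (level-order array): [15, 5, 29, 1, 12, 27, 31, None, None, 10, 13, None, 28]
BFS from the root, enqueuing left then right child of each popped node:
  queue [15] -> pop 15, enqueue [5, 29], visited so far: [15]
  queue [5, 29] -> pop 5, enqueue [1, 12], visited so far: [15, 5]
  queue [29, 1, 12] -> pop 29, enqueue [27, 31], visited so far: [15, 5, 29]
  queue [1, 12, 27, 31] -> pop 1, enqueue [none], visited so far: [15, 5, 29, 1]
  queue [12, 27, 31] -> pop 12, enqueue [10, 13], visited so far: [15, 5, 29, 1, 12]
  queue [27, 31, 10, 13] -> pop 27, enqueue [28], visited so far: [15, 5, 29, 1, 12, 27]
  queue [31, 10, 13, 28] -> pop 31, enqueue [none], visited so far: [15, 5, 29, 1, 12, 27, 31]
  queue [10, 13, 28] -> pop 10, enqueue [none], visited so far: [15, 5, 29, 1, 12, 27, 31, 10]
  queue [13, 28] -> pop 13, enqueue [none], visited so far: [15, 5, 29, 1, 12, 27, 31, 10, 13]
  queue [28] -> pop 28, enqueue [none], visited so far: [15, 5, 29, 1, 12, 27, 31, 10, 13, 28]
Result: [15, 5, 29, 1, 12, 27, 31, 10, 13, 28]


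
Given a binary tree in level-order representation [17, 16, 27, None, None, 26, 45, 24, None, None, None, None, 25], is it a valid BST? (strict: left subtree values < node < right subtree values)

Level-order array: [17, 16, 27, None, None, 26, 45, 24, None, None, None, None, 25]
Validate using subtree bounds (lo, hi): at each node, require lo < value < hi,
then recurse left with hi=value and right with lo=value.
Preorder trace (stopping at first violation):
  at node 17 with bounds (-inf, +inf): OK
  at node 16 with bounds (-inf, 17): OK
  at node 27 with bounds (17, +inf): OK
  at node 26 with bounds (17, 27): OK
  at node 24 with bounds (17, 26): OK
  at node 25 with bounds (24, 26): OK
  at node 45 with bounds (27, +inf): OK
No violation found at any node.
Result: Valid BST


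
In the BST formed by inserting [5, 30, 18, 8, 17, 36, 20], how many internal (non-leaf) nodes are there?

Tree built from: [5, 30, 18, 8, 17, 36, 20]
Tree (level-order array): [5, None, 30, 18, 36, 8, 20, None, None, None, 17]
Rule: An internal node has at least one child.
Per-node child counts:
  node 5: 1 child(ren)
  node 30: 2 child(ren)
  node 18: 2 child(ren)
  node 8: 1 child(ren)
  node 17: 0 child(ren)
  node 20: 0 child(ren)
  node 36: 0 child(ren)
Matching nodes: [5, 30, 18, 8]
Count of internal (non-leaf) nodes: 4


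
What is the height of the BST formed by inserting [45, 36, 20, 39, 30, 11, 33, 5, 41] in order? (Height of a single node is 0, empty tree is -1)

Insertion order: [45, 36, 20, 39, 30, 11, 33, 5, 41]
Tree (level-order array): [45, 36, None, 20, 39, 11, 30, None, 41, 5, None, None, 33]
Compute height bottom-up (empty subtree = -1):
  height(5) = 1 + max(-1, -1) = 0
  height(11) = 1 + max(0, -1) = 1
  height(33) = 1 + max(-1, -1) = 0
  height(30) = 1 + max(-1, 0) = 1
  height(20) = 1 + max(1, 1) = 2
  height(41) = 1 + max(-1, -1) = 0
  height(39) = 1 + max(-1, 0) = 1
  height(36) = 1 + max(2, 1) = 3
  height(45) = 1 + max(3, -1) = 4
Height = 4


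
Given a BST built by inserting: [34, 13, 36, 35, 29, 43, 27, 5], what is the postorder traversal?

Tree insertion order: [34, 13, 36, 35, 29, 43, 27, 5]
Tree (level-order array): [34, 13, 36, 5, 29, 35, 43, None, None, 27]
Postorder traversal: [5, 27, 29, 13, 35, 43, 36, 34]


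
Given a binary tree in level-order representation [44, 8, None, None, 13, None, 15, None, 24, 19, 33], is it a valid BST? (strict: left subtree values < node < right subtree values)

Level-order array: [44, 8, None, None, 13, None, 15, None, 24, 19, 33]
Validate using subtree bounds (lo, hi): at each node, require lo < value < hi,
then recurse left with hi=value and right with lo=value.
Preorder trace (stopping at first violation):
  at node 44 with bounds (-inf, +inf): OK
  at node 8 with bounds (-inf, 44): OK
  at node 13 with bounds (8, 44): OK
  at node 15 with bounds (13, 44): OK
  at node 24 with bounds (15, 44): OK
  at node 19 with bounds (15, 24): OK
  at node 33 with bounds (24, 44): OK
No violation found at any node.
Result: Valid BST


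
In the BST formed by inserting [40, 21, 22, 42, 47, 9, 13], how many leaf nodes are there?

Tree built from: [40, 21, 22, 42, 47, 9, 13]
Tree (level-order array): [40, 21, 42, 9, 22, None, 47, None, 13]
Rule: A leaf has 0 children.
Per-node child counts:
  node 40: 2 child(ren)
  node 21: 2 child(ren)
  node 9: 1 child(ren)
  node 13: 0 child(ren)
  node 22: 0 child(ren)
  node 42: 1 child(ren)
  node 47: 0 child(ren)
Matching nodes: [13, 22, 47]
Count of leaf nodes: 3


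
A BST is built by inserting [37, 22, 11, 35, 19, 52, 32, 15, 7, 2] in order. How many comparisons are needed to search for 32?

Search path for 32: 37 -> 22 -> 35 -> 32
Found: True
Comparisons: 4


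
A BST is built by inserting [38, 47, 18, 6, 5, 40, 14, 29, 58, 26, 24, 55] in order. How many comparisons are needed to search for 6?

Search path for 6: 38 -> 18 -> 6
Found: True
Comparisons: 3


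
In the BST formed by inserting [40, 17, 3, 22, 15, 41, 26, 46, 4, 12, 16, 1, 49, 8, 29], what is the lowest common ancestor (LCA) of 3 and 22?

Tree insertion order: [40, 17, 3, 22, 15, 41, 26, 46, 4, 12, 16, 1, 49, 8, 29]
Tree (level-order array): [40, 17, 41, 3, 22, None, 46, 1, 15, None, 26, None, 49, None, None, 4, 16, None, 29, None, None, None, 12, None, None, None, None, 8]
In a BST, the LCA of p=3, q=22 is the first node v on the
root-to-leaf path with p <= v <= q (go left if both < v, right if both > v).
Walk from root:
  at 40: both 3 and 22 < 40, go left
  at 17: 3 <= 17 <= 22, this is the LCA
LCA = 17


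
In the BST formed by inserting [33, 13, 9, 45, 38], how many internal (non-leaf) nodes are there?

Tree built from: [33, 13, 9, 45, 38]
Tree (level-order array): [33, 13, 45, 9, None, 38]
Rule: An internal node has at least one child.
Per-node child counts:
  node 33: 2 child(ren)
  node 13: 1 child(ren)
  node 9: 0 child(ren)
  node 45: 1 child(ren)
  node 38: 0 child(ren)
Matching nodes: [33, 13, 45]
Count of internal (non-leaf) nodes: 3


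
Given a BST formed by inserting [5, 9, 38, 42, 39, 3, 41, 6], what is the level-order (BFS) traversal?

Tree insertion order: [5, 9, 38, 42, 39, 3, 41, 6]
Tree (level-order array): [5, 3, 9, None, None, 6, 38, None, None, None, 42, 39, None, None, 41]
BFS from the root, enqueuing left then right child of each popped node:
  queue [5] -> pop 5, enqueue [3, 9], visited so far: [5]
  queue [3, 9] -> pop 3, enqueue [none], visited so far: [5, 3]
  queue [9] -> pop 9, enqueue [6, 38], visited so far: [5, 3, 9]
  queue [6, 38] -> pop 6, enqueue [none], visited so far: [5, 3, 9, 6]
  queue [38] -> pop 38, enqueue [42], visited so far: [5, 3, 9, 6, 38]
  queue [42] -> pop 42, enqueue [39], visited so far: [5, 3, 9, 6, 38, 42]
  queue [39] -> pop 39, enqueue [41], visited so far: [5, 3, 9, 6, 38, 42, 39]
  queue [41] -> pop 41, enqueue [none], visited so far: [5, 3, 9, 6, 38, 42, 39, 41]
Result: [5, 3, 9, 6, 38, 42, 39, 41]


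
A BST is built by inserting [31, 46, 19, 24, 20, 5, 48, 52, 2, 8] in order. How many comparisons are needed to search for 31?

Search path for 31: 31
Found: True
Comparisons: 1


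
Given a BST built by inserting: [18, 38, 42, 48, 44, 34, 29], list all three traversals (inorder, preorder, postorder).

Tree insertion order: [18, 38, 42, 48, 44, 34, 29]
Tree (level-order array): [18, None, 38, 34, 42, 29, None, None, 48, None, None, 44]
Inorder (L, root, R): [18, 29, 34, 38, 42, 44, 48]
Preorder (root, L, R): [18, 38, 34, 29, 42, 48, 44]
Postorder (L, R, root): [29, 34, 44, 48, 42, 38, 18]


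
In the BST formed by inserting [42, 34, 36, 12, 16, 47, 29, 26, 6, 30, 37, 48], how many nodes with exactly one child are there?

Tree built from: [42, 34, 36, 12, 16, 47, 29, 26, 6, 30, 37, 48]
Tree (level-order array): [42, 34, 47, 12, 36, None, 48, 6, 16, None, 37, None, None, None, None, None, 29, None, None, 26, 30]
Rule: These are nodes with exactly 1 non-null child.
Per-node child counts:
  node 42: 2 child(ren)
  node 34: 2 child(ren)
  node 12: 2 child(ren)
  node 6: 0 child(ren)
  node 16: 1 child(ren)
  node 29: 2 child(ren)
  node 26: 0 child(ren)
  node 30: 0 child(ren)
  node 36: 1 child(ren)
  node 37: 0 child(ren)
  node 47: 1 child(ren)
  node 48: 0 child(ren)
Matching nodes: [16, 36, 47]
Count of nodes with exactly one child: 3


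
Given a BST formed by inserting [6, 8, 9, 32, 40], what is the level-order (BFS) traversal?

Tree insertion order: [6, 8, 9, 32, 40]
Tree (level-order array): [6, None, 8, None, 9, None, 32, None, 40]
BFS from the root, enqueuing left then right child of each popped node:
  queue [6] -> pop 6, enqueue [8], visited so far: [6]
  queue [8] -> pop 8, enqueue [9], visited so far: [6, 8]
  queue [9] -> pop 9, enqueue [32], visited so far: [6, 8, 9]
  queue [32] -> pop 32, enqueue [40], visited so far: [6, 8, 9, 32]
  queue [40] -> pop 40, enqueue [none], visited so far: [6, 8, 9, 32, 40]
Result: [6, 8, 9, 32, 40]


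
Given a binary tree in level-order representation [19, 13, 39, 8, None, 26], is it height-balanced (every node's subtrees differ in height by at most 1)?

Tree (level-order array): [19, 13, 39, 8, None, 26]
Definition: a tree is height-balanced if, at every node, |h(left) - h(right)| <= 1 (empty subtree has height -1).
Bottom-up per-node check:
  node 8: h_left=-1, h_right=-1, diff=0 [OK], height=0
  node 13: h_left=0, h_right=-1, diff=1 [OK], height=1
  node 26: h_left=-1, h_right=-1, diff=0 [OK], height=0
  node 39: h_left=0, h_right=-1, diff=1 [OK], height=1
  node 19: h_left=1, h_right=1, diff=0 [OK], height=2
All nodes satisfy the balance condition.
Result: Balanced


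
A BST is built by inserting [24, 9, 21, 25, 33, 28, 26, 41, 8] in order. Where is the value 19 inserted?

Starting tree (level order): [24, 9, 25, 8, 21, None, 33, None, None, None, None, 28, 41, 26]
Insertion path: 24 -> 9 -> 21
Result: insert 19 as left child of 21
Final tree (level order): [24, 9, 25, 8, 21, None, 33, None, None, 19, None, 28, 41, None, None, 26]


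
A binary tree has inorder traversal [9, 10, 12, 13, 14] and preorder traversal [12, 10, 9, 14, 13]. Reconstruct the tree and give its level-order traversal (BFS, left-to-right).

Inorder:  [9, 10, 12, 13, 14]
Preorder: [12, 10, 9, 14, 13]
Algorithm: preorder visits root first, so consume preorder in order;
for each root, split the current inorder slice at that value into
left-subtree inorder and right-subtree inorder, then recurse.
Recursive splits:
  root=12; inorder splits into left=[9, 10], right=[13, 14]
  root=10; inorder splits into left=[9], right=[]
  root=9; inorder splits into left=[], right=[]
  root=14; inorder splits into left=[13], right=[]
  root=13; inorder splits into left=[], right=[]
Reconstructed level-order: [12, 10, 14, 9, 13]


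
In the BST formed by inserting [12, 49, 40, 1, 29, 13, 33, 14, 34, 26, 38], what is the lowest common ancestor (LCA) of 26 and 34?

Tree insertion order: [12, 49, 40, 1, 29, 13, 33, 14, 34, 26, 38]
Tree (level-order array): [12, 1, 49, None, None, 40, None, 29, None, 13, 33, None, 14, None, 34, None, 26, None, 38]
In a BST, the LCA of p=26, q=34 is the first node v on the
root-to-leaf path with p <= v <= q (go left if both < v, right if both > v).
Walk from root:
  at 12: both 26 and 34 > 12, go right
  at 49: both 26 and 34 < 49, go left
  at 40: both 26 and 34 < 40, go left
  at 29: 26 <= 29 <= 34, this is the LCA
LCA = 29


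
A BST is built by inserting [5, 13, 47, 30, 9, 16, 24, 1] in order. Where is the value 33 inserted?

Starting tree (level order): [5, 1, 13, None, None, 9, 47, None, None, 30, None, 16, None, None, 24]
Insertion path: 5 -> 13 -> 47 -> 30
Result: insert 33 as right child of 30
Final tree (level order): [5, 1, 13, None, None, 9, 47, None, None, 30, None, 16, 33, None, 24]


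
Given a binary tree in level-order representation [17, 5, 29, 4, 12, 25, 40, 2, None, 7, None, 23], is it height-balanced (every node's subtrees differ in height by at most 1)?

Tree (level-order array): [17, 5, 29, 4, 12, 25, 40, 2, None, 7, None, 23]
Definition: a tree is height-balanced if, at every node, |h(left) - h(right)| <= 1 (empty subtree has height -1).
Bottom-up per-node check:
  node 2: h_left=-1, h_right=-1, diff=0 [OK], height=0
  node 4: h_left=0, h_right=-1, diff=1 [OK], height=1
  node 7: h_left=-1, h_right=-1, diff=0 [OK], height=0
  node 12: h_left=0, h_right=-1, diff=1 [OK], height=1
  node 5: h_left=1, h_right=1, diff=0 [OK], height=2
  node 23: h_left=-1, h_right=-1, diff=0 [OK], height=0
  node 25: h_left=0, h_right=-1, diff=1 [OK], height=1
  node 40: h_left=-1, h_right=-1, diff=0 [OK], height=0
  node 29: h_left=1, h_right=0, diff=1 [OK], height=2
  node 17: h_left=2, h_right=2, diff=0 [OK], height=3
All nodes satisfy the balance condition.
Result: Balanced


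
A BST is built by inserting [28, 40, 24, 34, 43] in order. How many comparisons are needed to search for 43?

Search path for 43: 28 -> 40 -> 43
Found: True
Comparisons: 3


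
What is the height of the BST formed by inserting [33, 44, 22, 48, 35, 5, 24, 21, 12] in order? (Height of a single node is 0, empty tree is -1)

Insertion order: [33, 44, 22, 48, 35, 5, 24, 21, 12]
Tree (level-order array): [33, 22, 44, 5, 24, 35, 48, None, 21, None, None, None, None, None, None, 12]
Compute height bottom-up (empty subtree = -1):
  height(12) = 1 + max(-1, -1) = 0
  height(21) = 1 + max(0, -1) = 1
  height(5) = 1 + max(-1, 1) = 2
  height(24) = 1 + max(-1, -1) = 0
  height(22) = 1 + max(2, 0) = 3
  height(35) = 1 + max(-1, -1) = 0
  height(48) = 1 + max(-1, -1) = 0
  height(44) = 1 + max(0, 0) = 1
  height(33) = 1 + max(3, 1) = 4
Height = 4


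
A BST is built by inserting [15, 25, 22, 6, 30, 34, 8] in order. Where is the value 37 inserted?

Starting tree (level order): [15, 6, 25, None, 8, 22, 30, None, None, None, None, None, 34]
Insertion path: 15 -> 25 -> 30 -> 34
Result: insert 37 as right child of 34
Final tree (level order): [15, 6, 25, None, 8, 22, 30, None, None, None, None, None, 34, None, 37]


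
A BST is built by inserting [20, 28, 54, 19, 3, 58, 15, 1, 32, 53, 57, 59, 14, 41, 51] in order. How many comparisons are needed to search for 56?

Search path for 56: 20 -> 28 -> 54 -> 58 -> 57
Found: False
Comparisons: 5


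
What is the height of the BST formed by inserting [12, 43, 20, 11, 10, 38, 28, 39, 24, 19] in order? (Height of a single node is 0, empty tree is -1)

Insertion order: [12, 43, 20, 11, 10, 38, 28, 39, 24, 19]
Tree (level-order array): [12, 11, 43, 10, None, 20, None, None, None, 19, 38, None, None, 28, 39, 24]
Compute height bottom-up (empty subtree = -1):
  height(10) = 1 + max(-1, -1) = 0
  height(11) = 1 + max(0, -1) = 1
  height(19) = 1 + max(-1, -1) = 0
  height(24) = 1 + max(-1, -1) = 0
  height(28) = 1 + max(0, -1) = 1
  height(39) = 1 + max(-1, -1) = 0
  height(38) = 1 + max(1, 0) = 2
  height(20) = 1 + max(0, 2) = 3
  height(43) = 1 + max(3, -1) = 4
  height(12) = 1 + max(1, 4) = 5
Height = 5


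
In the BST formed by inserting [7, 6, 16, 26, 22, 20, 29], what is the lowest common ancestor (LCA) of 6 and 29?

Tree insertion order: [7, 6, 16, 26, 22, 20, 29]
Tree (level-order array): [7, 6, 16, None, None, None, 26, 22, 29, 20]
In a BST, the LCA of p=6, q=29 is the first node v on the
root-to-leaf path with p <= v <= q (go left if both < v, right if both > v).
Walk from root:
  at 7: 6 <= 7 <= 29, this is the LCA
LCA = 7


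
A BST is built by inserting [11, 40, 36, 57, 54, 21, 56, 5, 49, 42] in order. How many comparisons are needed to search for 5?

Search path for 5: 11 -> 5
Found: True
Comparisons: 2


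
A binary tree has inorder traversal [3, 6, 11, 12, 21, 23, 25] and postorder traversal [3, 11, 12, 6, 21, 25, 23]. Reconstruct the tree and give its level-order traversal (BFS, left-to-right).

Inorder:   [3, 6, 11, 12, 21, 23, 25]
Postorder: [3, 11, 12, 6, 21, 25, 23]
Algorithm: postorder visits root last, so walk postorder right-to-left;
each value is the root of the current inorder slice — split it at that
value, recurse on the right subtree first, then the left.
Recursive splits:
  root=23; inorder splits into left=[3, 6, 11, 12, 21], right=[25]
  root=25; inorder splits into left=[], right=[]
  root=21; inorder splits into left=[3, 6, 11, 12], right=[]
  root=6; inorder splits into left=[3], right=[11, 12]
  root=12; inorder splits into left=[11], right=[]
  root=11; inorder splits into left=[], right=[]
  root=3; inorder splits into left=[], right=[]
Reconstructed level-order: [23, 21, 25, 6, 3, 12, 11]


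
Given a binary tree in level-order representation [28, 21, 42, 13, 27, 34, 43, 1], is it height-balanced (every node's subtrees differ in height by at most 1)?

Tree (level-order array): [28, 21, 42, 13, 27, 34, 43, 1]
Definition: a tree is height-balanced if, at every node, |h(left) - h(right)| <= 1 (empty subtree has height -1).
Bottom-up per-node check:
  node 1: h_left=-1, h_right=-1, diff=0 [OK], height=0
  node 13: h_left=0, h_right=-1, diff=1 [OK], height=1
  node 27: h_left=-1, h_right=-1, diff=0 [OK], height=0
  node 21: h_left=1, h_right=0, diff=1 [OK], height=2
  node 34: h_left=-1, h_right=-1, diff=0 [OK], height=0
  node 43: h_left=-1, h_right=-1, diff=0 [OK], height=0
  node 42: h_left=0, h_right=0, diff=0 [OK], height=1
  node 28: h_left=2, h_right=1, diff=1 [OK], height=3
All nodes satisfy the balance condition.
Result: Balanced


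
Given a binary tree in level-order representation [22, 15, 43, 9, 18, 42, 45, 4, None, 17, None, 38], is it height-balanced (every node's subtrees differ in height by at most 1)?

Tree (level-order array): [22, 15, 43, 9, 18, 42, 45, 4, None, 17, None, 38]
Definition: a tree is height-balanced if, at every node, |h(left) - h(right)| <= 1 (empty subtree has height -1).
Bottom-up per-node check:
  node 4: h_left=-1, h_right=-1, diff=0 [OK], height=0
  node 9: h_left=0, h_right=-1, diff=1 [OK], height=1
  node 17: h_left=-1, h_right=-1, diff=0 [OK], height=0
  node 18: h_left=0, h_right=-1, diff=1 [OK], height=1
  node 15: h_left=1, h_right=1, diff=0 [OK], height=2
  node 38: h_left=-1, h_right=-1, diff=0 [OK], height=0
  node 42: h_left=0, h_right=-1, diff=1 [OK], height=1
  node 45: h_left=-1, h_right=-1, diff=0 [OK], height=0
  node 43: h_left=1, h_right=0, diff=1 [OK], height=2
  node 22: h_left=2, h_right=2, diff=0 [OK], height=3
All nodes satisfy the balance condition.
Result: Balanced


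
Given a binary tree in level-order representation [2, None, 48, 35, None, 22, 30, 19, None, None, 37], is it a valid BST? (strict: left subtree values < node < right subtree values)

Level-order array: [2, None, 48, 35, None, 22, 30, 19, None, None, 37]
Validate using subtree bounds (lo, hi): at each node, require lo < value < hi,
then recurse left with hi=value and right with lo=value.
Preorder trace (stopping at first violation):
  at node 2 with bounds (-inf, +inf): OK
  at node 48 with bounds (2, +inf): OK
  at node 35 with bounds (2, 48): OK
  at node 22 with bounds (2, 35): OK
  at node 19 with bounds (2, 22): OK
  at node 30 with bounds (35, 48): VIOLATION
Node 30 violates its bound: not (35 < 30 < 48).
Result: Not a valid BST


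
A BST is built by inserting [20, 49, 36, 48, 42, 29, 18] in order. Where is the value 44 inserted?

Starting tree (level order): [20, 18, 49, None, None, 36, None, 29, 48, None, None, 42]
Insertion path: 20 -> 49 -> 36 -> 48 -> 42
Result: insert 44 as right child of 42
Final tree (level order): [20, 18, 49, None, None, 36, None, 29, 48, None, None, 42, None, None, 44]


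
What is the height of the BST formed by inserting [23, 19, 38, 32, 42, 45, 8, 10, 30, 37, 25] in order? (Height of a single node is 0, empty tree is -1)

Insertion order: [23, 19, 38, 32, 42, 45, 8, 10, 30, 37, 25]
Tree (level-order array): [23, 19, 38, 8, None, 32, 42, None, 10, 30, 37, None, 45, None, None, 25]
Compute height bottom-up (empty subtree = -1):
  height(10) = 1 + max(-1, -1) = 0
  height(8) = 1 + max(-1, 0) = 1
  height(19) = 1 + max(1, -1) = 2
  height(25) = 1 + max(-1, -1) = 0
  height(30) = 1 + max(0, -1) = 1
  height(37) = 1 + max(-1, -1) = 0
  height(32) = 1 + max(1, 0) = 2
  height(45) = 1 + max(-1, -1) = 0
  height(42) = 1 + max(-1, 0) = 1
  height(38) = 1 + max(2, 1) = 3
  height(23) = 1 + max(2, 3) = 4
Height = 4


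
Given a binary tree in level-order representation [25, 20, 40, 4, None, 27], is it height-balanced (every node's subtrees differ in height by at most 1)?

Tree (level-order array): [25, 20, 40, 4, None, 27]
Definition: a tree is height-balanced if, at every node, |h(left) - h(right)| <= 1 (empty subtree has height -1).
Bottom-up per-node check:
  node 4: h_left=-1, h_right=-1, diff=0 [OK], height=0
  node 20: h_left=0, h_right=-1, diff=1 [OK], height=1
  node 27: h_left=-1, h_right=-1, diff=0 [OK], height=0
  node 40: h_left=0, h_right=-1, diff=1 [OK], height=1
  node 25: h_left=1, h_right=1, diff=0 [OK], height=2
All nodes satisfy the balance condition.
Result: Balanced


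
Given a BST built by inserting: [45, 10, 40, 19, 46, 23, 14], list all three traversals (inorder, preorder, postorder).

Tree insertion order: [45, 10, 40, 19, 46, 23, 14]
Tree (level-order array): [45, 10, 46, None, 40, None, None, 19, None, 14, 23]
Inorder (L, root, R): [10, 14, 19, 23, 40, 45, 46]
Preorder (root, L, R): [45, 10, 40, 19, 14, 23, 46]
Postorder (L, R, root): [14, 23, 19, 40, 10, 46, 45]


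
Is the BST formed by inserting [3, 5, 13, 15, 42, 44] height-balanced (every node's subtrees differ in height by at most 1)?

Tree (level-order array): [3, None, 5, None, 13, None, 15, None, 42, None, 44]
Definition: a tree is height-balanced if, at every node, |h(left) - h(right)| <= 1 (empty subtree has height -1).
Bottom-up per-node check:
  node 44: h_left=-1, h_right=-1, diff=0 [OK], height=0
  node 42: h_left=-1, h_right=0, diff=1 [OK], height=1
  node 15: h_left=-1, h_right=1, diff=2 [FAIL (|-1-1|=2 > 1)], height=2
  node 13: h_left=-1, h_right=2, diff=3 [FAIL (|-1-2|=3 > 1)], height=3
  node 5: h_left=-1, h_right=3, diff=4 [FAIL (|-1-3|=4 > 1)], height=4
  node 3: h_left=-1, h_right=4, diff=5 [FAIL (|-1-4|=5 > 1)], height=5
Node 15 violates the condition: |-1 - 1| = 2 > 1.
Result: Not balanced


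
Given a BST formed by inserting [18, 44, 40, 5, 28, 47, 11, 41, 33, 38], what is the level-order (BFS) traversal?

Tree insertion order: [18, 44, 40, 5, 28, 47, 11, 41, 33, 38]
Tree (level-order array): [18, 5, 44, None, 11, 40, 47, None, None, 28, 41, None, None, None, 33, None, None, None, 38]
BFS from the root, enqueuing left then right child of each popped node:
  queue [18] -> pop 18, enqueue [5, 44], visited so far: [18]
  queue [5, 44] -> pop 5, enqueue [11], visited so far: [18, 5]
  queue [44, 11] -> pop 44, enqueue [40, 47], visited so far: [18, 5, 44]
  queue [11, 40, 47] -> pop 11, enqueue [none], visited so far: [18, 5, 44, 11]
  queue [40, 47] -> pop 40, enqueue [28, 41], visited so far: [18, 5, 44, 11, 40]
  queue [47, 28, 41] -> pop 47, enqueue [none], visited so far: [18, 5, 44, 11, 40, 47]
  queue [28, 41] -> pop 28, enqueue [33], visited so far: [18, 5, 44, 11, 40, 47, 28]
  queue [41, 33] -> pop 41, enqueue [none], visited so far: [18, 5, 44, 11, 40, 47, 28, 41]
  queue [33] -> pop 33, enqueue [38], visited so far: [18, 5, 44, 11, 40, 47, 28, 41, 33]
  queue [38] -> pop 38, enqueue [none], visited so far: [18, 5, 44, 11, 40, 47, 28, 41, 33, 38]
Result: [18, 5, 44, 11, 40, 47, 28, 41, 33, 38]


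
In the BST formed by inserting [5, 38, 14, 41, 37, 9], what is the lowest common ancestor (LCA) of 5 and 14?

Tree insertion order: [5, 38, 14, 41, 37, 9]
Tree (level-order array): [5, None, 38, 14, 41, 9, 37]
In a BST, the LCA of p=5, q=14 is the first node v on the
root-to-leaf path with p <= v <= q (go left if both < v, right if both > v).
Walk from root:
  at 5: 5 <= 5 <= 14, this is the LCA
LCA = 5


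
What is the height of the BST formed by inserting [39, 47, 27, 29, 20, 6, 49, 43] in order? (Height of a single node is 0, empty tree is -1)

Insertion order: [39, 47, 27, 29, 20, 6, 49, 43]
Tree (level-order array): [39, 27, 47, 20, 29, 43, 49, 6]
Compute height bottom-up (empty subtree = -1):
  height(6) = 1 + max(-1, -1) = 0
  height(20) = 1 + max(0, -1) = 1
  height(29) = 1 + max(-1, -1) = 0
  height(27) = 1 + max(1, 0) = 2
  height(43) = 1 + max(-1, -1) = 0
  height(49) = 1 + max(-1, -1) = 0
  height(47) = 1 + max(0, 0) = 1
  height(39) = 1 + max(2, 1) = 3
Height = 3


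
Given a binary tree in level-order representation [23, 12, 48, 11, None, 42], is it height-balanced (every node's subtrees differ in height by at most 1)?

Tree (level-order array): [23, 12, 48, 11, None, 42]
Definition: a tree is height-balanced if, at every node, |h(left) - h(right)| <= 1 (empty subtree has height -1).
Bottom-up per-node check:
  node 11: h_left=-1, h_right=-1, diff=0 [OK], height=0
  node 12: h_left=0, h_right=-1, diff=1 [OK], height=1
  node 42: h_left=-1, h_right=-1, diff=0 [OK], height=0
  node 48: h_left=0, h_right=-1, diff=1 [OK], height=1
  node 23: h_left=1, h_right=1, diff=0 [OK], height=2
All nodes satisfy the balance condition.
Result: Balanced


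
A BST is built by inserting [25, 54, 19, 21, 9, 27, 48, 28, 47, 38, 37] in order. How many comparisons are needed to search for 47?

Search path for 47: 25 -> 54 -> 27 -> 48 -> 28 -> 47
Found: True
Comparisons: 6


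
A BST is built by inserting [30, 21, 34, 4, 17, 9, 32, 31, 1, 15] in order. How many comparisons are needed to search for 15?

Search path for 15: 30 -> 21 -> 4 -> 17 -> 9 -> 15
Found: True
Comparisons: 6


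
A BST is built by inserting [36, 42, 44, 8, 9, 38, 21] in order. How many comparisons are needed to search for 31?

Search path for 31: 36 -> 8 -> 9 -> 21
Found: False
Comparisons: 4


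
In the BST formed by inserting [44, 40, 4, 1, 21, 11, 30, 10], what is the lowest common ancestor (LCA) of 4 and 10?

Tree insertion order: [44, 40, 4, 1, 21, 11, 30, 10]
Tree (level-order array): [44, 40, None, 4, None, 1, 21, None, None, 11, 30, 10]
In a BST, the LCA of p=4, q=10 is the first node v on the
root-to-leaf path with p <= v <= q (go left if both < v, right if both > v).
Walk from root:
  at 44: both 4 and 10 < 44, go left
  at 40: both 4 and 10 < 40, go left
  at 4: 4 <= 4 <= 10, this is the LCA
LCA = 4


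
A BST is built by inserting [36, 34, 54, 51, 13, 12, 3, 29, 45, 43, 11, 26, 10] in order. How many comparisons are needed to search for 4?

Search path for 4: 36 -> 34 -> 13 -> 12 -> 3 -> 11 -> 10
Found: False
Comparisons: 7


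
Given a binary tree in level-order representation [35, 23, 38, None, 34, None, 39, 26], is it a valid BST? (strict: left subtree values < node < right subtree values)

Level-order array: [35, 23, 38, None, 34, None, 39, 26]
Validate using subtree bounds (lo, hi): at each node, require lo < value < hi,
then recurse left with hi=value and right with lo=value.
Preorder trace (stopping at first violation):
  at node 35 with bounds (-inf, +inf): OK
  at node 23 with bounds (-inf, 35): OK
  at node 34 with bounds (23, 35): OK
  at node 26 with bounds (23, 34): OK
  at node 38 with bounds (35, +inf): OK
  at node 39 with bounds (38, +inf): OK
No violation found at any node.
Result: Valid BST


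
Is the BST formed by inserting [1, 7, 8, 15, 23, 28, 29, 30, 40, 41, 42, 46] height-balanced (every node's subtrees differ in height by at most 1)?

Tree (level-order array): [1, None, 7, None, 8, None, 15, None, 23, None, 28, None, 29, None, 30, None, 40, None, 41, None, 42, None, 46]
Definition: a tree is height-balanced if, at every node, |h(left) - h(right)| <= 1 (empty subtree has height -1).
Bottom-up per-node check:
  node 46: h_left=-1, h_right=-1, diff=0 [OK], height=0
  node 42: h_left=-1, h_right=0, diff=1 [OK], height=1
  node 41: h_left=-1, h_right=1, diff=2 [FAIL (|-1-1|=2 > 1)], height=2
  node 40: h_left=-1, h_right=2, diff=3 [FAIL (|-1-2|=3 > 1)], height=3
  node 30: h_left=-1, h_right=3, diff=4 [FAIL (|-1-3|=4 > 1)], height=4
  node 29: h_left=-1, h_right=4, diff=5 [FAIL (|-1-4|=5 > 1)], height=5
  node 28: h_left=-1, h_right=5, diff=6 [FAIL (|-1-5|=6 > 1)], height=6
  node 23: h_left=-1, h_right=6, diff=7 [FAIL (|-1-6|=7 > 1)], height=7
  node 15: h_left=-1, h_right=7, diff=8 [FAIL (|-1-7|=8 > 1)], height=8
  node 8: h_left=-1, h_right=8, diff=9 [FAIL (|-1-8|=9 > 1)], height=9
  node 7: h_left=-1, h_right=9, diff=10 [FAIL (|-1-9|=10 > 1)], height=10
  node 1: h_left=-1, h_right=10, diff=11 [FAIL (|-1-10|=11 > 1)], height=11
Node 41 violates the condition: |-1 - 1| = 2 > 1.
Result: Not balanced


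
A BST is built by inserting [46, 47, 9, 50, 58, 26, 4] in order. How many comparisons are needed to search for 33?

Search path for 33: 46 -> 9 -> 26
Found: False
Comparisons: 3


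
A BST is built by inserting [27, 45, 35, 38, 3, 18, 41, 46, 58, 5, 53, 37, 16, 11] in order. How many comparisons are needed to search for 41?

Search path for 41: 27 -> 45 -> 35 -> 38 -> 41
Found: True
Comparisons: 5


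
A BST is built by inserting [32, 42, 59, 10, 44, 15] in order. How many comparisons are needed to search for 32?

Search path for 32: 32
Found: True
Comparisons: 1


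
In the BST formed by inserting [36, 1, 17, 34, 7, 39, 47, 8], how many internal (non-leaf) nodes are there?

Tree built from: [36, 1, 17, 34, 7, 39, 47, 8]
Tree (level-order array): [36, 1, 39, None, 17, None, 47, 7, 34, None, None, None, 8]
Rule: An internal node has at least one child.
Per-node child counts:
  node 36: 2 child(ren)
  node 1: 1 child(ren)
  node 17: 2 child(ren)
  node 7: 1 child(ren)
  node 8: 0 child(ren)
  node 34: 0 child(ren)
  node 39: 1 child(ren)
  node 47: 0 child(ren)
Matching nodes: [36, 1, 17, 7, 39]
Count of internal (non-leaf) nodes: 5


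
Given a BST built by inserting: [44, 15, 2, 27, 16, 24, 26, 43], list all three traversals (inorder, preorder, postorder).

Tree insertion order: [44, 15, 2, 27, 16, 24, 26, 43]
Tree (level-order array): [44, 15, None, 2, 27, None, None, 16, 43, None, 24, None, None, None, 26]
Inorder (L, root, R): [2, 15, 16, 24, 26, 27, 43, 44]
Preorder (root, L, R): [44, 15, 2, 27, 16, 24, 26, 43]
Postorder (L, R, root): [2, 26, 24, 16, 43, 27, 15, 44]


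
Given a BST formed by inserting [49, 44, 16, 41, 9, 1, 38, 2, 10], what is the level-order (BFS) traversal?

Tree insertion order: [49, 44, 16, 41, 9, 1, 38, 2, 10]
Tree (level-order array): [49, 44, None, 16, None, 9, 41, 1, 10, 38, None, None, 2]
BFS from the root, enqueuing left then right child of each popped node:
  queue [49] -> pop 49, enqueue [44], visited so far: [49]
  queue [44] -> pop 44, enqueue [16], visited so far: [49, 44]
  queue [16] -> pop 16, enqueue [9, 41], visited so far: [49, 44, 16]
  queue [9, 41] -> pop 9, enqueue [1, 10], visited so far: [49, 44, 16, 9]
  queue [41, 1, 10] -> pop 41, enqueue [38], visited so far: [49, 44, 16, 9, 41]
  queue [1, 10, 38] -> pop 1, enqueue [2], visited so far: [49, 44, 16, 9, 41, 1]
  queue [10, 38, 2] -> pop 10, enqueue [none], visited so far: [49, 44, 16, 9, 41, 1, 10]
  queue [38, 2] -> pop 38, enqueue [none], visited so far: [49, 44, 16, 9, 41, 1, 10, 38]
  queue [2] -> pop 2, enqueue [none], visited so far: [49, 44, 16, 9, 41, 1, 10, 38, 2]
Result: [49, 44, 16, 9, 41, 1, 10, 38, 2]
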